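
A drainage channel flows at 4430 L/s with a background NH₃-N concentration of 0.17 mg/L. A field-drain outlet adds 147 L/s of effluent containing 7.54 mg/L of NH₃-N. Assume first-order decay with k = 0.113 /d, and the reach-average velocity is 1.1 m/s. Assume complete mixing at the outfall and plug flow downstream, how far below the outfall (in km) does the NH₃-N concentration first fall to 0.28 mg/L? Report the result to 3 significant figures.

After mixing, C = (4430·0.1700 + 147.0·7.540) / 4577 = 1861/4577 = 0.4067 mg/L.
Set 0.4067·exp(−k·t) = 0.28 → t = ln(0.4067/0.28)/k = 285400 s = 79.28 h.
Distance = v·t = 1.1·285400 = 314000 m = 314.0 km.

314 km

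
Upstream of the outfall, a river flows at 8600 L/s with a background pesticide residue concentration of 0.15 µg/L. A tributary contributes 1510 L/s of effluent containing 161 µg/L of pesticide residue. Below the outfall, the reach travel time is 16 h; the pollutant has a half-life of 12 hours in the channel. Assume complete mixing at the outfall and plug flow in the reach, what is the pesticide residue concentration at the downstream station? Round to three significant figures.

9.59 µg/L

Mass balance: C = (8600·0.1500 + 1510·161.0) / 10110 = 244400/10110 = 24.17 µg/L.
Half-life 12 h → k = ln 2 / 12 = 0.05776 h⁻¹ = 1.386 d⁻¹.
Applying C = C₀e^(−kt): 24.17 × 0.3969 = 9.593 µg/L.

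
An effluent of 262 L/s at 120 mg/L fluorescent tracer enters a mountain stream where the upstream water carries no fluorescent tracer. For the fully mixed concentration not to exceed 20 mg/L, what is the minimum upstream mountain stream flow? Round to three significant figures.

Set C_mix = 20: (Q·0 + 262.0·120.0) / (Q + 262.0) = 20
→ Q = 262.0·(120.0 − 20)/(20 − 0) = 1310 L/s.

1310 L/s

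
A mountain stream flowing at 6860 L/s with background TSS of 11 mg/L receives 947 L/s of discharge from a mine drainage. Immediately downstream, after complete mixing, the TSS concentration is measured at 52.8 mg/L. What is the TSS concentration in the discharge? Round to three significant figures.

Mass balance: 6860·11.00 + 947.0·Cₑ = 7807·52.80
→ Cₑ = (7807·52.80 − 6860·11.00) / 947.0 = 355.6 mg/L.

356 mg/L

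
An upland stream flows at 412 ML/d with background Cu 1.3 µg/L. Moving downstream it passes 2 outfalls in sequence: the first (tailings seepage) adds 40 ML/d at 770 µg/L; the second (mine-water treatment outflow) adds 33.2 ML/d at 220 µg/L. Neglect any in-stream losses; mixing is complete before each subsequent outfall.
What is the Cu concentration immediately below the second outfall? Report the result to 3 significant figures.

79.6 µg/L

Outfall 1: combined Q = 452.0 ML/d; C = (412.0·1.300 + 40.00·770.0)/452.0 = 69.33 µg/L.
Outfall 2: combined Q = 485.2 ML/d; C = (452.0·69.33 + 33.20·220.0)/485.2 = 79.64 µg/L.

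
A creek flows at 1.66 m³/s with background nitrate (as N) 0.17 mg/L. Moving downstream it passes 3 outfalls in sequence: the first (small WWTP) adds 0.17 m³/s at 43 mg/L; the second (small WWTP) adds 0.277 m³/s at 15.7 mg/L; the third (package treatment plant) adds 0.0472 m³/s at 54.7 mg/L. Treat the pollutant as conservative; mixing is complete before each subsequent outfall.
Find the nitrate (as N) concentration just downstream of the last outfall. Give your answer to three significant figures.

After outfall 1: Q = 1.660 + 0.1700 = 1.830 m³/s; C = (1.660·0.1700 + 0.1700·43.00)/1.830 = 4.149 mg/L.
After outfall 2: Q = 1.830 + 0.2770 = 2.107 m³/s; C = (1.830·4.149 + 0.2770·15.70)/2.107 = 5.667 mg/L.
After outfall 3: Q = 2.107 + 0.04720 = 2.154 m³/s; C = (2.107·5.667 + 0.04720·54.70)/2.154 = 6.742 mg/L.

6.74 mg/L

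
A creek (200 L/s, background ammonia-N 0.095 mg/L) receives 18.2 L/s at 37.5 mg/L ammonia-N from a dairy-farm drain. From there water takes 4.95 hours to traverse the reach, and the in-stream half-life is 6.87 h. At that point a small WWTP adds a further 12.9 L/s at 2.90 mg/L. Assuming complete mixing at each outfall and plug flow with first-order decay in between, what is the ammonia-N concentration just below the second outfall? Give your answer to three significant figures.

2.00 mg/L

Conservation of mass: C = (200.0·0.09500 + 18.20·37.50) / 218.2 = 701.5/218.2 = 3.215 mg/L; combined flow 218.2 L/s.
Half-life 6.87 h → k = ln 2 / 6.87 = 0.1009 h⁻¹ = 2.421 d⁻¹.
After decay, C = 3.215 × e^(−kt) = 3.215 × 0.6069 = 1.951 mg/L.
Second outfall: C = (218.2·1.951 + 12.90·2.900)/231.1 = 2.004 mg/L.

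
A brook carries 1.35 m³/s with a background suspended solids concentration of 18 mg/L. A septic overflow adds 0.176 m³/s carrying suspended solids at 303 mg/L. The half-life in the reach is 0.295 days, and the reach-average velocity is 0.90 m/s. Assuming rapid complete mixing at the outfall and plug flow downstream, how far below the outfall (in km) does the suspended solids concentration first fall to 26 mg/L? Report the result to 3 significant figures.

After mixing, C = (1.350·18.00 + 0.1760·303.0) / 1.526 = 77.63/1.526 = 50.87 mg/L.
Half-life 0.295 d → k = ln 2 / 0.295 = 2.350 d⁻¹.
Set 50.87·exp(−k·t) = 26 → t = ln(50.87/26)/k = 24680 s = 6.856 h.
Distance = v·t = 0.90·24680 = 22210 m = 22.21 km.

22.2 km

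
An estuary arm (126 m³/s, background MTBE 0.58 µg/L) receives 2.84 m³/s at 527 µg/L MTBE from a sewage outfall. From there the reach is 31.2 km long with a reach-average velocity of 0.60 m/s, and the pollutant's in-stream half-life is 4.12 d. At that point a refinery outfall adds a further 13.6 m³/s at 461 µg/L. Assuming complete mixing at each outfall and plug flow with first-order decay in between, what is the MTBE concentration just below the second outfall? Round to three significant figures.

Flow-weighted average: C = (126.0·0.5800 + 2.840·527.0) / 128.8 = 1570/128.8 = 12.18 µg/L; combined flow 128.8 m³/s.
Travel time t = 31.2·1000 / 0.60 = 52000 s = 14.44 h.
Half-life 4.12 d → k = ln 2 / 4.12 = 0.1682 d⁻¹.
After decay, C = 12.18 × e^(−kt) = 12.18 × 0.9037 = 11.01 µg/L.
At the second outfall, C = (128.8·11.01 + 13.60·461.0) / (128.8 + 13.60) = 53.97 µg/L.

54.0 µg/L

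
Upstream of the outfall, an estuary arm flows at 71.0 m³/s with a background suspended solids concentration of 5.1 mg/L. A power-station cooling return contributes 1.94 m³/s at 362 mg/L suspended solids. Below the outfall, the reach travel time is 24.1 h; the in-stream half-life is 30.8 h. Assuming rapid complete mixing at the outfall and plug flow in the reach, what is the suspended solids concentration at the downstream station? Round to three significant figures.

8.48 mg/L

Conservation of mass: C = (71.00·5.100 + 1.940·362.0) / 72.94 = 1064/72.94 = 14.59 mg/L.
Half-life 30.8 h → k = ln 2 / 30.8 = 0.02250 h⁻¹ = 0.5401 d⁻¹.
Decay over the reach: 14.59·exp(−kt) = 14.59·0.5814 = 8.484 mg/L.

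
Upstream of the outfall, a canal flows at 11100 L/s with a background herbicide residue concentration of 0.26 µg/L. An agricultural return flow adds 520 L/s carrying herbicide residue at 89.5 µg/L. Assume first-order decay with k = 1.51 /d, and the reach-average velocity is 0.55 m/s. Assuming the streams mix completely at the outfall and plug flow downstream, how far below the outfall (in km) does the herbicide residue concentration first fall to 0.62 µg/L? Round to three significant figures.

Mass balance: C = (11100·0.2600 + 520.0·89.50) / 11620 = 49430/11620 = 4.254 µg/L.
Set 4.254·exp(−k·t) = 0.62 → t = ln(4.254/0.62)/k = 110200 s = 30.61 h.
Distance = v·t = 0.55·110200 = 60600 m = 60.60 km.

60.6 km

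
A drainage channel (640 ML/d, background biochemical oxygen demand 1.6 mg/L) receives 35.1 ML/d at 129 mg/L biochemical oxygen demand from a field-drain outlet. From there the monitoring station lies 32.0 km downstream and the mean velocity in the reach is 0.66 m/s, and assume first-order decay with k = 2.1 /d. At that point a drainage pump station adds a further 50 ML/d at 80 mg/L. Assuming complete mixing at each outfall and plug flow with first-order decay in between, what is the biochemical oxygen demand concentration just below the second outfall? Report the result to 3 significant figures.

After mixing, C = (640.0·1.600 + 35.10·129.0) / 675.1 = 5552/675.1 = 8.224 mg/L; combined flow 675.1 ML/d.
Travel time t = 32.0·1000 / 0.66 = 48480 s = 13.47 h.
First-order decay: C = 8.224·exp(−k·t) = 8.224·0.3078 = 2.531 mg/L.
Second outfall: C = (675.1·2.531 + 50.00·80.00)/725.1 = 7.873 mg/L.

7.87 mg/L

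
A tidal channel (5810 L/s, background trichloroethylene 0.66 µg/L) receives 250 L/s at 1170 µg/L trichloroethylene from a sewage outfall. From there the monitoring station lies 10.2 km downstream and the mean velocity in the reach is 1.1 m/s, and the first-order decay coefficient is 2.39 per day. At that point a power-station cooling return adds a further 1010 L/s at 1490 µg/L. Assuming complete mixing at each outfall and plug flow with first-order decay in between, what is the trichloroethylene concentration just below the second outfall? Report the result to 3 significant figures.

245 µg/L

Conservation of mass: C = (5810·0.6600 + 250.0·1170) / 6060 = 296300/6060 = 48.90 µg/L; combined flow 6060 L/s.
Travel time t = 10.2·1000 / 1.1 = 9273 s = 2.576 h.
Decay over the reach: 48.90·exp(−kt) = 48.90·0.7738 = 37.84 µg/L.
At the second outfall, C = (6060·37.84 + 1010·1490) / (6060 + 1010) = 245.3 µg/L.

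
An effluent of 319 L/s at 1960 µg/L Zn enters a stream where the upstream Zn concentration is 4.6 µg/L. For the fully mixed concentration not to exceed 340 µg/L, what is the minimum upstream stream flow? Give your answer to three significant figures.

Set C_mix = 340: (Q·4.600 + 319.0·1960) / (Q + 319.0) = 340
→ Q = 319.0·(1960 − 340)/(340 − 4.600) = 1541 L/s.

1540 L/s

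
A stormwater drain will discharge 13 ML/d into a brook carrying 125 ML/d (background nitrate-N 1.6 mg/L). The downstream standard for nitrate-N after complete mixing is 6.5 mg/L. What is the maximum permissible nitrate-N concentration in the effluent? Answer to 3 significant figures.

At the limit, (Qr·Cr + Qe·Cₑ)/(Qr + Qe) = 6.5:
Cₑ = (138.0·6.5 − 125.0·1.600) / 13.00 = 53.62 mg/L.

53.6 mg/L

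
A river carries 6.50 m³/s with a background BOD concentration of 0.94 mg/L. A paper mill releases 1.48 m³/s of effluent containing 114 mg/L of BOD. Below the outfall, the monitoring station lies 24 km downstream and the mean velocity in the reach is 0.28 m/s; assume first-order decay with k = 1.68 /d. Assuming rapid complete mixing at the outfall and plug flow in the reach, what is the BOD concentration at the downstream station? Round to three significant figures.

4.14 mg/L

Flow-weighted average: C = (6.500·0.9400 + 1.480·114.0) / 7.980 = 174.8/7.980 = 21.91 mg/L.
Travel time t = 24·1000 / 0.28 = 85710 s = 23.81 h.
After decay, C = 21.91 × e^(−kt) = 21.91 × 0.1889 = 4.138 mg/L.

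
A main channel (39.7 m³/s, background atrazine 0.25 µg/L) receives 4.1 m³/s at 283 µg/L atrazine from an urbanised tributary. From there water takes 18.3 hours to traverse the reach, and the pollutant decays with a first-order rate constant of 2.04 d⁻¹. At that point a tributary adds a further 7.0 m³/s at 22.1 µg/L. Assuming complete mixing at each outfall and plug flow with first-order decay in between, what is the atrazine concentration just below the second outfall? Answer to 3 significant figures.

7.91 µg/L

Flow-weighted average: C = (39.70·0.2500 + 4.100·283.0) / 43.80 = 1170/43.80 = 26.72 µg/L; combined flow 43.80 m³/s.
First-order decay: C = 26.72·exp(−k·t) = 26.72·0.2111 = 5.640 µg/L.
Second outfall: C = (43.80·5.640 + 7.000·22.10)/50.80 = 7.908 µg/L.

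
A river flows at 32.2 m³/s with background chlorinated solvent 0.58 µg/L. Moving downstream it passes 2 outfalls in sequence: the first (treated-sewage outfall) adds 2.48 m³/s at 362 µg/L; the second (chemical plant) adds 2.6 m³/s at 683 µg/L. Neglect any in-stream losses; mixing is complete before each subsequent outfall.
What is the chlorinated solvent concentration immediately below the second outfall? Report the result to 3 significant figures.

72.2 µg/L

After outfall 1: Q = 32.20 + 2.480 = 34.68 m³/s; C = (32.20·0.5800 + 2.480·362.0)/34.68 = 26.43 µg/L.
After outfall 2: Q = 34.68 + 2.600 = 37.28 m³/s; C = (34.68·26.43 + 2.600·683.0)/37.28 = 72.22 µg/L.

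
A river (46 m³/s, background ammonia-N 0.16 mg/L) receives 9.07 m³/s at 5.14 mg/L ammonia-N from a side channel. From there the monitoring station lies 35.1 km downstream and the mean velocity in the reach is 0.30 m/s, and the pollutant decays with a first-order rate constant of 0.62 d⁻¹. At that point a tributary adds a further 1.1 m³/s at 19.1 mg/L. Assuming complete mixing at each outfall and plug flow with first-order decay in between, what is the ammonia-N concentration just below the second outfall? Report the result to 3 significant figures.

0.789 mg/L

Conservation of mass: C = (46.00·0.1600 + 9.070·5.140) / 55.07 = 53.98/55.07 = 0.9802 mg/L; combined flow 55.07 m³/s.
Travel time t = 35.1·1000 / 0.30 = 117000 s = 32.50 h.
After decay, C = 0.9802 × e^(−kt) = 0.9802 × 0.4319 = 0.4233 mg/L.
Second outfall: C = (55.07·0.4233 + 1.100·19.10)/56.17 = 0.7891 mg/L.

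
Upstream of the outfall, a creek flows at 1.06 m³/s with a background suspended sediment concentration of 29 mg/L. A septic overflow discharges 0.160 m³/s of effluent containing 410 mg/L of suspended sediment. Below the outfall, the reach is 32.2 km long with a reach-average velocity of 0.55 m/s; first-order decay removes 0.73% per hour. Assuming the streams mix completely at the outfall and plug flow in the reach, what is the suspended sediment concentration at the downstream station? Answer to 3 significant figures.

70.1 mg/L

Conservation of mass: C = (1.060·29.00 + 0.1600·410.0) / 1.220 = 96.34/1.220 = 78.97 mg/L.
Travel time t = 32.2·1000 / 0.55 = 58550 s = 16.26 h.
0.73%/h lost → k = −ln(1 − 0.0073) = 0.007327 h⁻¹.
After decay, C = 78.97 × e^(−kt) = 78.97 × 0.8877 = 70.10 mg/L.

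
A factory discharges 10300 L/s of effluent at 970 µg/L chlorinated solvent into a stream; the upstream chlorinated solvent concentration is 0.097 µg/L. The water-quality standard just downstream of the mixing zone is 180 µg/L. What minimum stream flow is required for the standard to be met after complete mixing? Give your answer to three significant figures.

45200 L/s

Set C_mix = 180: (Q·0.09700 + 10300·970.0) / (Q + 10300) = 180
→ Q = 10300·(970.0 − 180)/(180 − 0.09700) = 45230 L/s.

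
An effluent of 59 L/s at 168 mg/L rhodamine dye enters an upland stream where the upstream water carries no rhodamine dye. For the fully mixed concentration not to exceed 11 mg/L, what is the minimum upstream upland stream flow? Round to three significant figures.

842 L/s

Set C_mix = 11: (Q·0 + 59.00·168.0) / (Q + 59.00) = 11
→ Q = 59.00·(168.0 − 11)/(11 − 0) = 842.1 L/s.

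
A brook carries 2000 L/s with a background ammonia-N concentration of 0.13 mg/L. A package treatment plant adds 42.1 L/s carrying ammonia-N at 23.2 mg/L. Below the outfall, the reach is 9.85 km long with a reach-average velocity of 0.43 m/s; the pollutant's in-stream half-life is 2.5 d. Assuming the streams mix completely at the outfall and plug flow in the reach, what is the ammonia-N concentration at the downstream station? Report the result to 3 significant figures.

0.563 mg/L

Conservation of mass: C = (2000·0.1300 + 42.10·23.20) / 2042 = 1237/2042 = 0.6056 mg/L.
Travel time t = 9.85·1000 / 0.43 = 22910 s = 6.363 h.
Half-life 2.5 d → k = ln 2 / 2.5 = 0.2773 d⁻¹.
First-order decay: C = 0.6056·exp(−k·t) = 0.6056·0.9291 = 0.5627 mg/L.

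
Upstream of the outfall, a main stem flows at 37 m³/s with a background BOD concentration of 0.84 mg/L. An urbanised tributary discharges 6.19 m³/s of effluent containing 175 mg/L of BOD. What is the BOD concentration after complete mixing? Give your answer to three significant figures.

Mass balance: C = (37.00·0.8400 + 6.190·175.0) / 43.19 = 1114/43.19 = 25.80 mg/L.

25.8 mg/L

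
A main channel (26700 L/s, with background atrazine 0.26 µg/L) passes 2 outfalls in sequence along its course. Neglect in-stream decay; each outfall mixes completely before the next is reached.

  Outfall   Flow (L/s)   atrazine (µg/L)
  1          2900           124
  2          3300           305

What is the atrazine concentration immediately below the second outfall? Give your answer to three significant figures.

41.7 µg/L

After outfall 1: Q = 26700 + 2900 = 29600 L/s; C = (26700·0.2600 + 2900·124.0)/29600 = 12.38 µg/L.
After outfall 2: Q = 29600 + 3300 = 32900 L/s; C = (29600·12.38 + 3300·305.0)/32900 = 41.73 µg/L.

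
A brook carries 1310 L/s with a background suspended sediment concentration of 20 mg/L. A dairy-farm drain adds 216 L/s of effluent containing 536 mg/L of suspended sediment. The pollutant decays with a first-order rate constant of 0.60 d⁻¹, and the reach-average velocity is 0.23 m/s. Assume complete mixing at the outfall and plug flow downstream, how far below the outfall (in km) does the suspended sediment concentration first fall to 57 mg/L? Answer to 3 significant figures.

After mixing, C = (1310·20.00 + 216.0·536.0) / 1526 = 142000/1526 = 93.04 mg/L.
Set 93.04·exp(−k·t) = 57 → t = ln(93.04/57)/k = 70550 s = 19.60 h.
Distance = v·t = 0.23·70550 = 16230 m = 16.23 km.

16.2 km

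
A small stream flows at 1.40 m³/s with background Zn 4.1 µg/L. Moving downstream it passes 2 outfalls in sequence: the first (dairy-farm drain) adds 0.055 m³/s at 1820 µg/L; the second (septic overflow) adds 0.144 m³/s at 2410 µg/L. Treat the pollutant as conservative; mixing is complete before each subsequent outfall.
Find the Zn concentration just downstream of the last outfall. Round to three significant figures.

Outfall 1: combined Q = 1.455 m³/s; C = (1.400·4.100 + 0.05500·1820)/1.455 = 72.74 µg/L.
Outfall 2: combined Q = 1.599 m³/s; C = (1.455·72.74 + 0.1440·2410)/1.599 = 283.2 µg/L.

283 µg/L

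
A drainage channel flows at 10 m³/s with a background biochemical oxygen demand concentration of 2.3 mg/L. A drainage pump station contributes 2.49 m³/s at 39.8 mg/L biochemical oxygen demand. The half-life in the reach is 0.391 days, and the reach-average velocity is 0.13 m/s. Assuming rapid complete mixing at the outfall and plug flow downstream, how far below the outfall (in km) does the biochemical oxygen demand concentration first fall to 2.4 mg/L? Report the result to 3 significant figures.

8.90 km

Mass balance: C = (10.00·2.300 + 2.490·39.80) / 12.49 = 122.1/12.49 = 9.776 mg/L.
Half-life 0.391 d → k = ln 2 / 0.391 = 1.773 d⁻¹.
Set 9.776·exp(−k·t) = 2.4 → t = ln(9.776/2.4)/k = 68450 s = 19.01 h.
Distance = v·t = 0.13·68450 = 8899 m = 8.899 km.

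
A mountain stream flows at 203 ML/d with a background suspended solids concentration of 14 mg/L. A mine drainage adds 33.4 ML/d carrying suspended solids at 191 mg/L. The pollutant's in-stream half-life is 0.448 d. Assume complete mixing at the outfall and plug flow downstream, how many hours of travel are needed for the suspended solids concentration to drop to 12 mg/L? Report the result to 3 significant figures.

18.3 h

Flow-weighted average: C = (203.0·14.00 + 33.40·191.0) / 236.4 = 9221/236.4 = 39.01 mg/L.
Half-life 0.448 d → k = ln 2 / 0.448 = 1.547 d⁻¹.
39.01·exp(−k·t) = 12 → t = ln(39.01/12)/k = 65830 s = 18.29 h.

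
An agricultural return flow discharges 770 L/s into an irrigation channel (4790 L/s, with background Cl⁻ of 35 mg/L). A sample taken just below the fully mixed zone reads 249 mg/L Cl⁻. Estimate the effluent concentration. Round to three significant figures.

1580 mg/L

Mass balance: 4790·35.00 + 770.0·Cₑ = 5560·249.0
→ Cₑ = (5560·249.0 − 4790·35.00) / 770.0 = 1580 mg/L.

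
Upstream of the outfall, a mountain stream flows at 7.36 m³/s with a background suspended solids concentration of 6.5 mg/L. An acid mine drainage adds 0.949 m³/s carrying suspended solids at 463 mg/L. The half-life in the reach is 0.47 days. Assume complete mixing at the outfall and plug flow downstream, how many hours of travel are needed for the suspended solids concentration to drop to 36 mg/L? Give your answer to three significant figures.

Conservation of mass: C = (7.360·6.500 + 0.9490·463.0) / 8.309 = 487.2/8.309 = 58.64 mg/L.
Half-life 0.47 d → k = ln 2 / 0.47 = 1.475 d⁻¹.
58.64·exp(−k·t) = 36 → t = ln(58.64/36)/k = 28580 s = 7.939 h.

7.94 h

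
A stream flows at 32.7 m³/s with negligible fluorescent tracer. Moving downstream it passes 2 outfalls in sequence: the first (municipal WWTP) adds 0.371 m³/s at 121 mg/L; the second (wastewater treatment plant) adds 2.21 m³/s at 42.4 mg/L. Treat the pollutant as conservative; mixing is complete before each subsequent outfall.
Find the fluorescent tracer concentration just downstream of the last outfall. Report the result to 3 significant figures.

3.93 mg/L

Outfall 1: combined Q = 33.07 m³/s; C = (32.70·0 + 0.3710·121.0)/33.07 = 1.357 mg/L.
Outfall 2: combined Q = 35.28 m³/s; C = (33.07·1.357 + 2.210·42.40)/35.28 = 3.928 mg/L.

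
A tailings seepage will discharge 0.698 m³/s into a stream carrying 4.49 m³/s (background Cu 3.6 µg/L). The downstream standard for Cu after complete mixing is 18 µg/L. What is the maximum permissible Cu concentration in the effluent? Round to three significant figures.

At the limit, (Qr·Cr + Qe·Cₑ)/(Qr + Qe) = 18:
Cₑ = (5.188·18 − 4.490·3.600) / 0.6980 = 110.6 µg/L.

111 µg/L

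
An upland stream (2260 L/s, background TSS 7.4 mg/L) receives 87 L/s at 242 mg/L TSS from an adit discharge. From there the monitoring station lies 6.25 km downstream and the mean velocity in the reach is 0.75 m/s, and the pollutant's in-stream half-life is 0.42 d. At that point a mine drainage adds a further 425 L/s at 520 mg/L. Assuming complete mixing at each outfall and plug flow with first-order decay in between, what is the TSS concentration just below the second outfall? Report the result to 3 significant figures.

91.3 mg/L

After mixing, C = (2260·7.400 + 87.00·242.0) / 2347 = 37780/2347 = 16.10 mg/L; combined flow 2347 L/s.
Travel time t = 6.25·1000 / 0.75 = 8333 s = 2.315 h.
Half-life 0.42 d → k = ln 2 / 0.42 = 1.650 d⁻¹.
First-order decay: C = 16.10·exp(−k·t) = 16.10·0.8528 = 13.73 mg/L.
At the second outfall, C = (2347·13.73 + 425.0·520.0) / (2347 + 425.0) = 91.35 mg/L.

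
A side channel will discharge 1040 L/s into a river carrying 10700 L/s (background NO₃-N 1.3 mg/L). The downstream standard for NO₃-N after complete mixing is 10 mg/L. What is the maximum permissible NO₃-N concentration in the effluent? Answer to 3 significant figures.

99.5 mg/L

At the limit, (Qr·Cr + Qe·Cₑ)/(Qr + Qe) = 10:
Cₑ = (11740·10 − 10700·1.300) / 1040 = 99.51 mg/L.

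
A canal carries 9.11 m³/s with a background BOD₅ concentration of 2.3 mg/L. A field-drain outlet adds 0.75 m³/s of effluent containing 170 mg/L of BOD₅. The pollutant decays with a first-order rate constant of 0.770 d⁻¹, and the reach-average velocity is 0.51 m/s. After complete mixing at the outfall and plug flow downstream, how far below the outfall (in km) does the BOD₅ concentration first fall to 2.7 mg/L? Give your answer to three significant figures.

Mixed concentration C = ΣQC/ΣQ = (9.110·2.300 + 0.7500·170.0) / 9.860 = 148.5/9.860 = 15.06 mg/L.
Set 15.06·exp(−k·t) = 2.7 → t = ln(15.06/2.7)/k = 192800 s = 53.56 h.
Distance = v·t = 0.51·192800 = 98340 m = 98.34 km.

98.3 km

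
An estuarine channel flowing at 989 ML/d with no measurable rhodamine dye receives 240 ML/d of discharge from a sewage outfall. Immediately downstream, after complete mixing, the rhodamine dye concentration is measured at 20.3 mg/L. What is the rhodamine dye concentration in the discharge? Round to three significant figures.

Mass balance: 989.0·0 + 240.0·Cₑ = 1229·20.30
→ Cₑ = (1229·20.30 − 989.0·0) / 240.0 = 104.0 mg/L.

104 mg/L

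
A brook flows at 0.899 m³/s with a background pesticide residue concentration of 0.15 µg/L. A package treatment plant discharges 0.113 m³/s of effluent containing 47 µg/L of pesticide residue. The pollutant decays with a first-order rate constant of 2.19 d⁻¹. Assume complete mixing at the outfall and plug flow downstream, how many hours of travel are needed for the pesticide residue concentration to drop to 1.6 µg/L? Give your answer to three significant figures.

Mixed concentration C = ΣQC/ΣQ = (0.8990·0.1500 + 0.1130·47.00) / 1.012 = 5.446/1.012 = 5.381 µg/L.
5.381·exp(−k·t) = 1.6 → t = ln(5.381/1.6)/k = 47850 s = 13.29 h.

13.3 h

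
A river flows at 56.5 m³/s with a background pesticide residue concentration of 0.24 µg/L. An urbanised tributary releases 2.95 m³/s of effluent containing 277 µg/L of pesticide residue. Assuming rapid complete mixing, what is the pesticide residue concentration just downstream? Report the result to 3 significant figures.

Mass balance: C = (56.50·0.2400 + 2.950·277.0) / 59.45 = 830.7/59.45 = 13.97 µg/L.

14.0 µg/L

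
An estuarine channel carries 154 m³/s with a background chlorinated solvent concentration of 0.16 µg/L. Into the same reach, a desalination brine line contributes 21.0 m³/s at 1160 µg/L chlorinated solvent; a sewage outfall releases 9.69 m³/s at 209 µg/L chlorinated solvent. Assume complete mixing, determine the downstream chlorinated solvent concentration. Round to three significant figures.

143 µg/L

Flow-weighted average: C = (154.0·0.1600 + 21.00·1160 + 9.690·209.0) / 184.7 = 26410/184.7 = 143.0 µg/L.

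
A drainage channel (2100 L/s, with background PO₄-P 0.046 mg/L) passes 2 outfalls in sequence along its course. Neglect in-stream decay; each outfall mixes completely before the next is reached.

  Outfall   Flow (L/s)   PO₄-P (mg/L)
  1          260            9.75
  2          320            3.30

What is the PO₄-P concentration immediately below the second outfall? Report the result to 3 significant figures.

1.38 mg/L

Below outfall 1: Q → 2360 L/s, C = (2100·0.04600 + 260.0·9.750)/2360 = 1.115 mg/L.
Below outfall 2: Q → 2680 L/s, C = (2360·1.115 + 320.0·3.300)/2680 = 1.376 mg/L.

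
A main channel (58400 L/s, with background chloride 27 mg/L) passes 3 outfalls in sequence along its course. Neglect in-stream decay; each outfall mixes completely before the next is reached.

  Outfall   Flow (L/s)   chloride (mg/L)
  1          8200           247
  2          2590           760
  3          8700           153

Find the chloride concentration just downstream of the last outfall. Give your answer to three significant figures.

Outfall 1: combined Q = 66600 L/s; C = (58400·27.00 + 8200·247.0)/66600 = 54.09 mg/L.
Outfall 2: combined Q = 69190 L/s; C = (66600·54.09 + 2590·760.0)/69190 = 80.51 mg/L.
Outfall 3: combined Q = 77890 L/s; C = (69190·80.51 + 8700·153.0)/77890 = 88.61 mg/L.

88.6 mg/L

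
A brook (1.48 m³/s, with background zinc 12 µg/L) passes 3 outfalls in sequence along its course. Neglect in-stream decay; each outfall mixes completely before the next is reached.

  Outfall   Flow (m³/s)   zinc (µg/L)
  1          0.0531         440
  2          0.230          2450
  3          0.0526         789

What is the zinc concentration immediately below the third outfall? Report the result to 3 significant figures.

Below outfall 1: Q → 1.533 m³/s, C = (1.480·12.00 + 0.05310·440.0)/1.533 = 26.82 µg/L.
Below outfall 2: Q → 1.763 m³/s, C = (1.533·26.82 + 0.2300·2450)/1.763 = 342.9 µg/L.
Below outfall 3: Q → 1.816 m³/s, C = (1.763·342.9 + 0.05260·789.0)/1.816 = 355.9 µg/L.

356 µg/L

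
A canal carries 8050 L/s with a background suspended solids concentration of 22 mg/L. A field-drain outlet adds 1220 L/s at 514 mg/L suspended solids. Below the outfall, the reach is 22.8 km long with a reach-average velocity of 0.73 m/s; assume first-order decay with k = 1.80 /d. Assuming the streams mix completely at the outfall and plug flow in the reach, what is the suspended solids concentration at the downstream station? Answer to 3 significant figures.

Conservation of mass: C = (8050·22.00 + 1220·514.0) / 9270 = 804200/9270 = 86.75 mg/L.
Travel time t = 22.8·1000 / 0.73 = 31230 s = 8.676 h.
Applying C = C₀e^(−kt): 86.75 × 0.5217 = 45.26 mg/L.

45.3 mg/L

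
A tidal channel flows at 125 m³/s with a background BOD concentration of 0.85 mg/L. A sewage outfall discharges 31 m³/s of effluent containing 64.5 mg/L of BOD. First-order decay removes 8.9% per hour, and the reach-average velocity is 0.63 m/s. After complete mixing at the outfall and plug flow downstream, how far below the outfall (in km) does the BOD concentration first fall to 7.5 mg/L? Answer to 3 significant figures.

14.3 km

Flow-weighted average: C = (125.0·0.8500 + 31.00·64.50) / 156.0 = 2106/156.0 = 13.50 mg/L.
8.9%/h lost → k = −ln(1 − 0.089) = 0.09321 h⁻¹.
Set 13.50·exp(−k·t) = 7.5 → t = ln(13.50/7.5)/k = 22700 s = 6.305 h.
Distance = v·t = 0.63·22700 = 14300 m = 14.30 km.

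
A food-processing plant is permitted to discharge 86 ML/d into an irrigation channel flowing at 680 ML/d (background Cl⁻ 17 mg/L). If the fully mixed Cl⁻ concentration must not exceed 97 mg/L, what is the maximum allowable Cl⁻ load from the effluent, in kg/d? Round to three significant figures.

Mass balance at the limit: 680.0·17.00 + 86.00·Cₑ = 766.0·97 → Cₑ = 729.6 mg/L.
86.00 ML/d = 0.9954 m³/s. Load = 0.9954 m³/s × 729.6 g/m³ × 86 400 s/d = 62740 kg/d.

62700 kg/d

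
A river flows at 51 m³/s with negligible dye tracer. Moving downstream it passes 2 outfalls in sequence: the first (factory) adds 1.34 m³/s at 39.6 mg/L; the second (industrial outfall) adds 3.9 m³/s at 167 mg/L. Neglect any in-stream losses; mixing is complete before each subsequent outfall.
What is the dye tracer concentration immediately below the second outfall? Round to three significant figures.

Outfall 1: combined Q = 52.34 m³/s; C = (51.00·0 + 1.340·39.60)/52.34 = 1.014 mg/L.
Outfall 2: combined Q = 56.24 m³/s; C = (52.34·1.014 + 3.900·167.0)/56.24 = 12.52 mg/L.

12.5 mg/L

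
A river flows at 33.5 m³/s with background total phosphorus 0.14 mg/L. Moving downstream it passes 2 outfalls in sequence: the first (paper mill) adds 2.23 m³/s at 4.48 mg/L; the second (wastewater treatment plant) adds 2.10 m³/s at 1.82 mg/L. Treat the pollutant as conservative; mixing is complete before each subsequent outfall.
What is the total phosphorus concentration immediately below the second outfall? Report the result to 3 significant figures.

Below outfall 1: Q → 35.73 m³/s, C = (33.50·0.1400 + 2.230·4.480)/35.73 = 0.4109 mg/L.
Below outfall 2: Q → 37.83 m³/s, C = (35.73·0.4109 + 2.100·1.820)/37.83 = 0.4891 mg/L.

0.489 mg/L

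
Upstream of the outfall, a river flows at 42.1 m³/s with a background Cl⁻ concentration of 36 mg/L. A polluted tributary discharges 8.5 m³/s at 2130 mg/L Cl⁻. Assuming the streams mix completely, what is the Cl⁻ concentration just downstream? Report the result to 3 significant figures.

After mixing, C = (42.10·36.00 + 8.500·2130) / 50.60 = 19620/50.60 = 387.8 mg/L.

388 mg/L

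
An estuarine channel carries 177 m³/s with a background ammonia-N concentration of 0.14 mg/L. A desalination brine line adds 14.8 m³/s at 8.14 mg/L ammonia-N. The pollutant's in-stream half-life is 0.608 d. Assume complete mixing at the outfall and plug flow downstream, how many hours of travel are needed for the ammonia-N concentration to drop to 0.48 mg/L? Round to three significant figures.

9.60 h

Flow-weighted average: C = (177.0·0.1400 + 14.80·8.140) / 191.8 = 145.3/191.8 = 0.7573 mg/L.
Half-life 0.608 d → k = ln 2 / 0.608 = 1.140 d⁻¹.
0.7573·exp(−k·t) = 0.48 → t = ln(0.7573/0.48)/k = 34560 s = 9.599 h.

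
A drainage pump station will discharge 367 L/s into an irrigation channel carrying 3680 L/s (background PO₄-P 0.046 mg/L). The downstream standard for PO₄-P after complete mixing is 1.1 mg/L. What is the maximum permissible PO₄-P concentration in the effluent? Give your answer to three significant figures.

At the limit, (Qr·Cr + Qe·Cₑ)/(Qr + Qe) = 1.1:
Cₑ = (4047·1.1 − 3680·0.04600) / 367.0 = 11.67 mg/L.

11.7 mg/L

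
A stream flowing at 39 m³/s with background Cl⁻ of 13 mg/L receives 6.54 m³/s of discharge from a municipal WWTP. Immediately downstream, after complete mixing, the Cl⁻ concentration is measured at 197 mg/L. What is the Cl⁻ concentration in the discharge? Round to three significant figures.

1290 mg/L

Mass balance: 39.00·13.00 + 6.540·Cₑ = 45.54·197.0
→ Cₑ = (45.54·197.0 − 39.00·13.00) / 6.540 = 1294 mg/L.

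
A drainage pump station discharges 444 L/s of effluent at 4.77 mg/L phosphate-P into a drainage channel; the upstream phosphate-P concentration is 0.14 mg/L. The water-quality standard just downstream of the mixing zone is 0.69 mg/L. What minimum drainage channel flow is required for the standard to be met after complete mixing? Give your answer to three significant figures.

3290 L/s

Set C_mix = 0.69: (Q·0.1400 + 444.0·4.770) / (Q + 444.0) = 0.69
→ Q = 444.0·(4.770 − 0.69)/(0.69 − 0.1400) = 3294 L/s.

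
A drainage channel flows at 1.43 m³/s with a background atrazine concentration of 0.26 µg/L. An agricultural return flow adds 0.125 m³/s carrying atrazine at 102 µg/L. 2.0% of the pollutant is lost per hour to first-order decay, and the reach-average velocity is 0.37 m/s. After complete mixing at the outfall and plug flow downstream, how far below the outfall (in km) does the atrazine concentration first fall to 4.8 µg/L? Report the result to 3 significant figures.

37.2 km

Conservation of mass: C = (1.430·0.2600 + 0.1250·102.0) / 1.555 = 13.12/1.555 = 8.438 µg/L.
2.0%/h lost → k = −ln(1 − 0.02) = 0.02020 h⁻¹.
Set 8.438·exp(−k·t) = 4.8 → t = ln(8.438/4.8)/k = 100500 s = 27.93 h.
Distance = v·t = 0.37·100500 = 37200 m = 37.20 km.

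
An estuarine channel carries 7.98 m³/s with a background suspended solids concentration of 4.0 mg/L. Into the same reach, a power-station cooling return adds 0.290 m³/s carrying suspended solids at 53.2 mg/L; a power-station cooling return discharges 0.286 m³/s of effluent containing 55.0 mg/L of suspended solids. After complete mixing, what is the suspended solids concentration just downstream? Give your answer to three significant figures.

Mass balance: C = (7.980·4.000 + 0.2900·53.20 + 0.2860·55.00) / 8.556 = 63.08/8.556 = 7.372 mg/L.

7.37 mg/L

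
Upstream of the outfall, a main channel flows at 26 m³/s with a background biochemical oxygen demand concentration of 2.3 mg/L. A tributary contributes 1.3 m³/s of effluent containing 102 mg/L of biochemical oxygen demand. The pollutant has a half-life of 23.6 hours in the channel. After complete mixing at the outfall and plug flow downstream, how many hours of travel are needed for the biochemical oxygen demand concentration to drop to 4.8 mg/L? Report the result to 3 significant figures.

Flow-weighted average: C = (26.00·2.300 + 1.300·102.0) / 27.30 = 192.4/27.30 = 7.048 mg/L.
Half-life 23.6 h → k = ln 2 / 23.6 = 0.02937 h⁻¹ = 0.7049 d⁻¹.
7.048·exp(−k·t) = 4.8 → t = ln(7.048/4.8)/k = 47080 s = 13.08 h.

13.1 h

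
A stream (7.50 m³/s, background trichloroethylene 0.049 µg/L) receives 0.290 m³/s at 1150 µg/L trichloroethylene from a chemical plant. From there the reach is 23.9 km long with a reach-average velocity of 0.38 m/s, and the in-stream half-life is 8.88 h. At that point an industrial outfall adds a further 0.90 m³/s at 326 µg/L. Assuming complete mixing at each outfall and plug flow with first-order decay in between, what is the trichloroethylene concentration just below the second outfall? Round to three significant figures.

43.6 µg/L

Conservation of mass: C = (7.500·0.04900 + 0.2900·1150) / 7.790 = 333.9/7.790 = 42.86 µg/L; combined flow 7.790 m³/s.
Travel time t = 23.9·1000 / 0.38 = 62890 s = 17.47 h.
Half-life 8.88 h → k = ln 2 / 8.88 = 0.07806 h⁻¹ = 1.873 d⁻¹.
After decay, C = 42.86 × e^(−kt) = 42.86 × 0.2557 = 10.96 µg/L.
At the second outfall, C = (7.790·10.96 + 0.9000·326.0) / (7.790 + 0.9000) = 43.59 µg/L.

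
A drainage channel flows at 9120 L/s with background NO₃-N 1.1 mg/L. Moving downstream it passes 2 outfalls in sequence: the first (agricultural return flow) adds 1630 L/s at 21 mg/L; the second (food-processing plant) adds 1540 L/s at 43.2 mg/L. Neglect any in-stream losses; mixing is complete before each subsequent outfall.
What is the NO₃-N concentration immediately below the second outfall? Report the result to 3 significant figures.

9.01 mg/L

Below outfall 1: Q → 10750 L/s, C = (9120·1.100 + 1630·21.00)/10750 = 4.117 mg/L.
Below outfall 2: Q → 12290 L/s, C = (10750·4.117 + 1540·43.20)/12290 = 9.015 mg/L.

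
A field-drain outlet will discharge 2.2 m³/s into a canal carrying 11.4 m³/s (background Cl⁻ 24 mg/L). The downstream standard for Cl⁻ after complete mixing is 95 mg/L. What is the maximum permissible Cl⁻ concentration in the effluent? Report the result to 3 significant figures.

At the limit, (Qr·Cr + Qe·Cₑ)/(Qr + Qe) = 95:
Cₑ = (13.60·95 − 11.40·24.00) / 2.200 = 462.9 mg/L.

463 mg/L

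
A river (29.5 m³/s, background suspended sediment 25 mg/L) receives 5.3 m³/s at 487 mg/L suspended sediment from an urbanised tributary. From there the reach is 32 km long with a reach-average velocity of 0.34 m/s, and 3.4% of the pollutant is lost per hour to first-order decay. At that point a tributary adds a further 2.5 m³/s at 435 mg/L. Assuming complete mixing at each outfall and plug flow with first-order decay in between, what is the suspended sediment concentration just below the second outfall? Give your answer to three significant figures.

65.2 mg/L

After mixing, C = (29.50·25.00 + 5.300·487.0) / 34.80 = 3319/34.80 = 95.36 mg/L; combined flow 34.80 m³/s.
Travel time t = 32·1000 / 0.34 = 94120 s = 26.14 h.
3.4%/h lost → k = −ln(1 − 0.034) = 0.03459 h⁻¹.
After decay, C = 95.36 × e^(−kt) = 95.36 × 0.4048 = 38.60 mg/L.
At the second outfall, C = (34.80·38.60 + 2.500·435.0) / (34.80 + 2.500) = 65.17 mg/L.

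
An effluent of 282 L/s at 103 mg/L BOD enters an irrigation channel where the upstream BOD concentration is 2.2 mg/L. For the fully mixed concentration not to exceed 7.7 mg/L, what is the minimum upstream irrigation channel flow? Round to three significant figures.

4890 L/s

Set C_mix = 7.7: (Q·2.200 + 282.0·103.0) / (Q + 282.0) = 7.7
→ Q = 282.0·(103.0 − 7.7)/(7.7 − 2.200) = 4886 L/s.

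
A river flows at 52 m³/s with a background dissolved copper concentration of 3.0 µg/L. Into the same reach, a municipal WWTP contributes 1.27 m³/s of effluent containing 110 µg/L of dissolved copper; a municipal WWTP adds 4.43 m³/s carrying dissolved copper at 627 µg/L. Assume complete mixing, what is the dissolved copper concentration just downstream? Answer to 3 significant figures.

53.3 µg/L

Conservation of mass: C = (52.00·3.000 + 1.270·110.0 + 4.430·627.0) / 57.70 = 3073/57.70 = 53.26 µg/L.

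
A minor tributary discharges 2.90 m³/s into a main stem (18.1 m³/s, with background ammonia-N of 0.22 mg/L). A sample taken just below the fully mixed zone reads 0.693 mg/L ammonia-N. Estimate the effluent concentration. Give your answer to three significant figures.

Mass balance: 18.10·0.2200 + 2.900·Cₑ = 21.00·0.6930
→ Cₑ = (21.00·0.6930 − 18.10·0.2200) / 2.900 = 3.645 mg/L.

3.65 mg/L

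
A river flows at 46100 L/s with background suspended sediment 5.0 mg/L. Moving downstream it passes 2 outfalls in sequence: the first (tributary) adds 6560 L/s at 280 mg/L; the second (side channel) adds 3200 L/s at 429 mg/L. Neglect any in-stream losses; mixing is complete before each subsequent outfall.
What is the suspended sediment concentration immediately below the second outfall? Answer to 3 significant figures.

After outfall 1: Q = 46100 + 6560 = 52660 L/s; C = (46100·5.000 + 6560·280.0)/52660 = 39.26 mg/L.
After outfall 2: Q = 52660 + 3200 = 55860 L/s; C = (52660·39.26 + 3200·429.0)/55860 = 61.58 mg/L.

61.6 mg/L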